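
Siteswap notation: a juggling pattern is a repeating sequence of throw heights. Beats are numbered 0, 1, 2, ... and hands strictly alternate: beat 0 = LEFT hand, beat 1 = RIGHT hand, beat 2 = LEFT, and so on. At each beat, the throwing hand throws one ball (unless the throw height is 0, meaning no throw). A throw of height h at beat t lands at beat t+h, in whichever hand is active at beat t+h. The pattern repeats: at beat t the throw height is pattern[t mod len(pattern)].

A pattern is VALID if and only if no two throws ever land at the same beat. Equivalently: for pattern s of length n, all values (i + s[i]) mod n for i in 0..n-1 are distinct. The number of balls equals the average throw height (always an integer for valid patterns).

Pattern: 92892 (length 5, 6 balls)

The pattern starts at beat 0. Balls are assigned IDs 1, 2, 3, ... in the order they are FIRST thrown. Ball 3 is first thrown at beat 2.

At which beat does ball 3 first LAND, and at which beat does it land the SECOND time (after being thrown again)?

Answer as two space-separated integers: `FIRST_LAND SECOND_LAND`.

Answer: 10 19

Derivation:
Beat 0 (L): throw ball1 h=9 -> lands@9:R; in-air after throw: [b1@9:R]
Beat 1 (R): throw ball2 h=2 -> lands@3:R; in-air after throw: [b2@3:R b1@9:R]
Beat 2 (L): throw ball3 h=8 -> lands@10:L; in-air after throw: [b2@3:R b1@9:R b3@10:L]
Beat 3 (R): throw ball2 h=9 -> lands@12:L; in-air after throw: [b1@9:R b3@10:L b2@12:L]
Beat 4 (L): throw ball4 h=2 -> lands@6:L; in-air after throw: [b4@6:L b1@9:R b3@10:L b2@12:L]
Beat 5 (R): throw ball5 h=9 -> lands@14:L; in-air after throw: [b4@6:L b1@9:R b3@10:L b2@12:L b5@14:L]
Beat 6 (L): throw ball4 h=2 -> lands@8:L; in-air after throw: [b4@8:L b1@9:R b3@10:L b2@12:L b5@14:L]
Beat 7 (R): throw ball6 h=8 -> lands@15:R; in-air after throw: [b4@8:L b1@9:R b3@10:L b2@12:L b5@14:L b6@15:R]
Beat 8 (L): throw ball4 h=9 -> lands@17:R; in-air after throw: [b1@9:R b3@10:L b2@12:L b5@14:L b6@15:R b4@17:R]
Beat 9 (R): throw ball1 h=2 -> lands@11:R; in-air after throw: [b3@10:L b1@11:R b2@12:L b5@14:L b6@15:R b4@17:R]
Beat 10 (L): throw ball3 h=9 -> lands@19:R; in-air after throw: [b1@11:R b2@12:L b5@14:L b6@15:R b4@17:R b3@19:R]
Beat 11 (R): throw ball1 h=2 -> lands@13:R; in-air after throw: [b2@12:L b1@13:R b5@14:L b6@15:R b4@17:R b3@19:R]
Beat 12 (L): throw ball2 h=8 -> lands@20:L; in-air after throw: [b1@13:R b5@14:L b6@15:R b4@17:R b3@19:R b2@20:L]
Beat 13 (R): throw ball1 h=9 -> lands@22:L; in-air after throw: [b5@14:L b6@15:R b4@17:R b3@19:R b2@20:L b1@22:L]
Beat 14 (L): throw ball5 h=2 -> lands@16:L; in-air after throw: [b6@15:R b5@16:L b4@17:R b3@19:R b2@20:L b1@22:L]
Beat 15 (R): throw ball6 h=9 -> lands@24:L; in-air after throw: [b5@16:L b4@17:R b3@19:R b2@20:L b1@22:L b6@24:L]
Beat 16 (L): throw ball5 h=2 -> lands@18:L; in-air after throw: [b4@17:R b5@18:L b3@19:R b2@20:L b1@22:L b6@24:L]
Ball 3: thrown@2 h=8 -> first land @10; rethrown@10 h=9 -> second land @19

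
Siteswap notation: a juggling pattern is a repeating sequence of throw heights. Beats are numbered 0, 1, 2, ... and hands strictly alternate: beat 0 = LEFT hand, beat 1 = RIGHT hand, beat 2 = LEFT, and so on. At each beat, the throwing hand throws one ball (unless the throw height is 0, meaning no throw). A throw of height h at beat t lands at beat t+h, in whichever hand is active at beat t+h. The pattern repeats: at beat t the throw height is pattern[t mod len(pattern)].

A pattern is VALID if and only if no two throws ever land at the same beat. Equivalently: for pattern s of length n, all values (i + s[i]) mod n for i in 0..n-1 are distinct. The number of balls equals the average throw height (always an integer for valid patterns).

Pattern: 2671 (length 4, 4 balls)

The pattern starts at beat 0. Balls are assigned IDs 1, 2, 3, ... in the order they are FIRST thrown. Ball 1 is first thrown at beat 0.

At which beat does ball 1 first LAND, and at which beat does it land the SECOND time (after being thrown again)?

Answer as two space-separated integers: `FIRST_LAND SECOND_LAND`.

Answer: 2 9

Derivation:
Beat 0 (L): throw ball1 h=2 -> lands@2:L; in-air after throw: [b1@2:L]
Beat 1 (R): throw ball2 h=6 -> lands@7:R; in-air after throw: [b1@2:L b2@7:R]
Beat 2 (L): throw ball1 h=7 -> lands@9:R; in-air after throw: [b2@7:R b1@9:R]
Beat 3 (R): throw ball3 h=1 -> lands@4:L; in-air after throw: [b3@4:L b2@7:R b1@9:R]
Beat 4 (L): throw ball3 h=2 -> lands@6:L; in-air after throw: [b3@6:L b2@7:R b1@9:R]
Beat 5 (R): throw ball4 h=6 -> lands@11:R; in-air after throw: [b3@6:L b2@7:R b1@9:R b4@11:R]
Beat 6 (L): throw ball3 h=7 -> lands@13:R; in-air after throw: [b2@7:R b1@9:R b4@11:R b3@13:R]
Beat 7 (R): throw ball2 h=1 -> lands@8:L; in-air after throw: [b2@8:L b1@9:R b4@11:R b3@13:R]
Beat 8 (L): throw ball2 h=2 -> lands@10:L; in-air after throw: [b1@9:R b2@10:L b4@11:R b3@13:R]
Beat 9 (R): throw ball1 h=6 -> lands@15:R; in-air after throw: [b2@10:L b4@11:R b3@13:R b1@15:R]
Ball 1: thrown@0 h=2 -> first land @2; rethrown@2 h=7 -> second land @9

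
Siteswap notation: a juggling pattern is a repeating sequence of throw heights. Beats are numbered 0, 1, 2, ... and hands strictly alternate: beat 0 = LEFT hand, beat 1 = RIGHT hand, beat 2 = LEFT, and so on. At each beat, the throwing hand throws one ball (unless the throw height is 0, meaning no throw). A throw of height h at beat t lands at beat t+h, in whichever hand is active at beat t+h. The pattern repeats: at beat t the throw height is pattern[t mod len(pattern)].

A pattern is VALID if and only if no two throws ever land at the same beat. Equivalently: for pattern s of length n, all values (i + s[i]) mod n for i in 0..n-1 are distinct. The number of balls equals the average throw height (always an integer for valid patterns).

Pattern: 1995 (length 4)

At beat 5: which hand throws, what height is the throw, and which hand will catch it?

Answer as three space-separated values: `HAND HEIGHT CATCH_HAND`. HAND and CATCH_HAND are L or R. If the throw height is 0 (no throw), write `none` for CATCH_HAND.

Answer: R 9 L

Derivation:
Beat 5: 5 mod 2 = 1, so hand = R
Throw height = pattern[5 mod 4] = pattern[1] = 9
Lands at beat 5+9=14, 14 mod 2 = 0, so catch hand = L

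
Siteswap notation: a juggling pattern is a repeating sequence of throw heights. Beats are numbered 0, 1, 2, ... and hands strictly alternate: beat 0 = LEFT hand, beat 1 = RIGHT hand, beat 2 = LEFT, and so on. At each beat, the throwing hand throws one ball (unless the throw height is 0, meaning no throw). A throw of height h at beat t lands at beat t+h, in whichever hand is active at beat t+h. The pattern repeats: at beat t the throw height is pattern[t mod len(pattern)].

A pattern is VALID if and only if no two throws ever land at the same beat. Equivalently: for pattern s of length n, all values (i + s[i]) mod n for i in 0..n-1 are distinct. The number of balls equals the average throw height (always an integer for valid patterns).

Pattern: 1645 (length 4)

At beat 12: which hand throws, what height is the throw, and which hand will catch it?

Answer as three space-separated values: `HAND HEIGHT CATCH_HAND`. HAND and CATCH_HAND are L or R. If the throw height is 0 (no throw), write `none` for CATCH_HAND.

Answer: L 1 R

Derivation:
Beat 12: 12 mod 2 = 0, so hand = L
Throw height = pattern[12 mod 4] = pattern[0] = 1
Lands at beat 12+1=13, 13 mod 2 = 1, so catch hand = R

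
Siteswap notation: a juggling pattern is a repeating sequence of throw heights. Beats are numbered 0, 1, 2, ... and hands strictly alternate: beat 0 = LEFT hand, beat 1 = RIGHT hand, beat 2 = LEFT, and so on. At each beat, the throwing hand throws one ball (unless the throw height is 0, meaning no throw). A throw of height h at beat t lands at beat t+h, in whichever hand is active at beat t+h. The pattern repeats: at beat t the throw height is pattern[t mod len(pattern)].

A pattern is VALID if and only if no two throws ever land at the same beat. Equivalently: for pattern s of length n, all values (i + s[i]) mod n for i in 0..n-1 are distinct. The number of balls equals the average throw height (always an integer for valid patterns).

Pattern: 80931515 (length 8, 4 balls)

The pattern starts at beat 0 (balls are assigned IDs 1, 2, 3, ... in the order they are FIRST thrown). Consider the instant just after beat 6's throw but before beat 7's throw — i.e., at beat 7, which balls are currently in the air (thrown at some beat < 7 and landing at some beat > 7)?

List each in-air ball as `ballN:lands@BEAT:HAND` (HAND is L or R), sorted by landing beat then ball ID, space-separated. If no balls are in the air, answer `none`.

Beat 0 (L): throw ball1 h=8 -> lands@8:L; in-air after throw: [b1@8:L]
Beat 2 (L): throw ball2 h=9 -> lands@11:R; in-air after throw: [b1@8:L b2@11:R]
Beat 3 (R): throw ball3 h=3 -> lands@6:L; in-air after throw: [b3@6:L b1@8:L b2@11:R]
Beat 4 (L): throw ball4 h=1 -> lands@5:R; in-air after throw: [b4@5:R b3@6:L b1@8:L b2@11:R]
Beat 5 (R): throw ball4 h=5 -> lands@10:L; in-air after throw: [b3@6:L b1@8:L b4@10:L b2@11:R]
Beat 6 (L): throw ball3 h=1 -> lands@7:R; in-air after throw: [b3@7:R b1@8:L b4@10:L b2@11:R]
Beat 7 (R): throw ball3 h=5 -> lands@12:L; in-air after throw: [b1@8:L b4@10:L b2@11:R b3@12:L]

Answer: ball1:lands@8:L ball4:lands@10:L ball2:lands@11:R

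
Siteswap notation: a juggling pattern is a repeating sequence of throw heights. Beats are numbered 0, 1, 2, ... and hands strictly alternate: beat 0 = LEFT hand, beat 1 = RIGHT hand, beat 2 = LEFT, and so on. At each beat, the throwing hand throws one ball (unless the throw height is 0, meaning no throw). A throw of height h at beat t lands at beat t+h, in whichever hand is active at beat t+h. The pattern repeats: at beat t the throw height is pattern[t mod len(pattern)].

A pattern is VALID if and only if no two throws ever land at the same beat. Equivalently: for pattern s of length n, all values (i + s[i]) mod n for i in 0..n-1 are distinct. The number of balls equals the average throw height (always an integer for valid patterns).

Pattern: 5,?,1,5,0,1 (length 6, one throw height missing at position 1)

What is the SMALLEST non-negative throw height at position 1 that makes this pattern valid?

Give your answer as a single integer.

i=0: (0 + 5) mod 6 = 5
i=1: s[i]=? (unknown)
i=2: (2 + 1) mod 6 = 3
i=3: (3 + 5) mod 6 = 2
i=4: (4 + 0) mod 6 = 4
i=5: (5 + 1) mod 6 = 0
Known residues: [0, 2, 3, 4, 5]; need a permutation of 0..5, so missing residue r = 1
Need (1 + s) mod 6 = 1; smallest s = (1 - 1) mod 6 = 0

Answer: 0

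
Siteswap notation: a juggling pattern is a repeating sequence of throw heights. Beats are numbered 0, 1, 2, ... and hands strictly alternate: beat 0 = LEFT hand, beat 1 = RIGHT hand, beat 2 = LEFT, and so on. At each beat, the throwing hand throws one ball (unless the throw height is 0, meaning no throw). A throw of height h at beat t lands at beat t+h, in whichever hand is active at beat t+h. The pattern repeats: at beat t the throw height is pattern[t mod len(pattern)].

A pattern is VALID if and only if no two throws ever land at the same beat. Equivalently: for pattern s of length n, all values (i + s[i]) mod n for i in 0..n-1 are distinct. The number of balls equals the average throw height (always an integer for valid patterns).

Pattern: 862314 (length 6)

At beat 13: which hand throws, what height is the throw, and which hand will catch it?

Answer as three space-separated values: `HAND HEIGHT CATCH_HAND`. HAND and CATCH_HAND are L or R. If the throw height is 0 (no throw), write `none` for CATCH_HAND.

Answer: R 6 R

Derivation:
Beat 13: 13 mod 2 = 1, so hand = R
Throw height = pattern[13 mod 6] = pattern[1] = 6
Lands at beat 13+6=19, 19 mod 2 = 1, so catch hand = R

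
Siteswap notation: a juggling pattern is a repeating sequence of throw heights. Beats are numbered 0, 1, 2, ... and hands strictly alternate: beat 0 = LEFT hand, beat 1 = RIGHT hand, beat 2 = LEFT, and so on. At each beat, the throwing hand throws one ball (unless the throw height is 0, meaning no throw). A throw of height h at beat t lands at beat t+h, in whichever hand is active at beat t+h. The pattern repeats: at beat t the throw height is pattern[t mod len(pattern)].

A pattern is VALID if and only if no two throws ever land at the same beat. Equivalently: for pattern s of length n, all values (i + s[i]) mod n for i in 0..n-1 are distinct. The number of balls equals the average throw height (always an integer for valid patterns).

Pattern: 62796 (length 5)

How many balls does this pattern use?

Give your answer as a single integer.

Pattern = [6, 2, 7, 9, 6], length n = 5
  position 0: throw height = 6, running sum = 6
  position 1: throw height = 2, running sum = 8
  position 2: throw height = 7, running sum = 15
  position 3: throw height = 9, running sum = 24
  position 4: throw height = 6, running sum = 30
Total sum = 30; balls = sum / n = 30 / 5 = 6

Answer: 6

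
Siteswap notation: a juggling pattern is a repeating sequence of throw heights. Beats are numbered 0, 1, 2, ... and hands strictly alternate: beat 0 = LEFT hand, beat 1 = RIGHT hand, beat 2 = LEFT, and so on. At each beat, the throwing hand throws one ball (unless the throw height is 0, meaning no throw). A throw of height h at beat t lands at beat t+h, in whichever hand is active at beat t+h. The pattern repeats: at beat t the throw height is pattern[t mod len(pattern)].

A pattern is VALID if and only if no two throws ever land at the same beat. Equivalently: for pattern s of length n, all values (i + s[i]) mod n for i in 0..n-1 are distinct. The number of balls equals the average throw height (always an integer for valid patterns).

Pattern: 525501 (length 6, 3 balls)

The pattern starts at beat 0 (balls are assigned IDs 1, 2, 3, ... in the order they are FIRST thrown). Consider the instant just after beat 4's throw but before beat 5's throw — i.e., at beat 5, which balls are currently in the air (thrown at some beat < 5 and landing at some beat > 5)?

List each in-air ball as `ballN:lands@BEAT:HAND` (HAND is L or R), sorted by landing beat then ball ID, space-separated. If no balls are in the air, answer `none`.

Answer: ball3:lands@7:R ball2:lands@8:L

Derivation:
Beat 0 (L): throw ball1 h=5 -> lands@5:R; in-air after throw: [b1@5:R]
Beat 1 (R): throw ball2 h=2 -> lands@3:R; in-air after throw: [b2@3:R b1@5:R]
Beat 2 (L): throw ball3 h=5 -> lands@7:R; in-air after throw: [b2@3:R b1@5:R b3@7:R]
Beat 3 (R): throw ball2 h=5 -> lands@8:L; in-air after throw: [b1@5:R b3@7:R b2@8:L]
Beat 5 (R): throw ball1 h=1 -> lands@6:L; in-air after throw: [b1@6:L b3@7:R b2@8:L]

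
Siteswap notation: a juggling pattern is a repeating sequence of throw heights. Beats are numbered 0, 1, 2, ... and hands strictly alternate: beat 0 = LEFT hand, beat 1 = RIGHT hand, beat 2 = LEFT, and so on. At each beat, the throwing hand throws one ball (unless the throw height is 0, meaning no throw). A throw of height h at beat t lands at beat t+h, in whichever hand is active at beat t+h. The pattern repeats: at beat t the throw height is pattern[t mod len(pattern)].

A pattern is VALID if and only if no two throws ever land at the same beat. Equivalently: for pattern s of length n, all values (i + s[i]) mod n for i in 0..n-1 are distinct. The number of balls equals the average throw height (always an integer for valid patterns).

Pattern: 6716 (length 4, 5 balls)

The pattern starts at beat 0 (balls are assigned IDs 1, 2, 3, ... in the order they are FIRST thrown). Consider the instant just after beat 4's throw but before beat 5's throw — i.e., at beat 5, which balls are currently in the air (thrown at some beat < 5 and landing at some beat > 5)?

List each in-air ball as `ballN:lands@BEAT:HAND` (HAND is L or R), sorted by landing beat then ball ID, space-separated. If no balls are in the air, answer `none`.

Beat 0 (L): throw ball1 h=6 -> lands@6:L; in-air after throw: [b1@6:L]
Beat 1 (R): throw ball2 h=7 -> lands@8:L; in-air after throw: [b1@6:L b2@8:L]
Beat 2 (L): throw ball3 h=1 -> lands@3:R; in-air after throw: [b3@3:R b1@6:L b2@8:L]
Beat 3 (R): throw ball3 h=6 -> lands@9:R; in-air after throw: [b1@6:L b2@8:L b3@9:R]
Beat 4 (L): throw ball4 h=6 -> lands@10:L; in-air after throw: [b1@6:L b2@8:L b3@9:R b4@10:L]
Beat 5 (R): throw ball5 h=7 -> lands@12:L; in-air after throw: [b1@6:L b2@8:L b3@9:R b4@10:L b5@12:L]

Answer: ball1:lands@6:L ball2:lands@8:L ball3:lands@9:R ball4:lands@10:L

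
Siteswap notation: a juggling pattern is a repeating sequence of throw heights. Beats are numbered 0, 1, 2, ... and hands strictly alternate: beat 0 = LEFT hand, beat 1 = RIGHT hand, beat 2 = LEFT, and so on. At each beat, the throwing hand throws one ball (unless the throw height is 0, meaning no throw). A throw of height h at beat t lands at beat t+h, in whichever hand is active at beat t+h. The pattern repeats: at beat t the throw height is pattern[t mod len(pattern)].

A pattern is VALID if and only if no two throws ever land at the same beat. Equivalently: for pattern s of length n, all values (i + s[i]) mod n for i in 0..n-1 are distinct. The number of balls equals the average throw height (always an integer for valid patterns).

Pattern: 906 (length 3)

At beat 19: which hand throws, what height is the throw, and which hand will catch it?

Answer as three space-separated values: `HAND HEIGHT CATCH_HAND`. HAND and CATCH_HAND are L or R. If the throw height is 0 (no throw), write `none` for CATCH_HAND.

Answer: R 0 none

Derivation:
Beat 19: 19 mod 2 = 1, so hand = R
Throw height = pattern[19 mod 3] = pattern[1] = 0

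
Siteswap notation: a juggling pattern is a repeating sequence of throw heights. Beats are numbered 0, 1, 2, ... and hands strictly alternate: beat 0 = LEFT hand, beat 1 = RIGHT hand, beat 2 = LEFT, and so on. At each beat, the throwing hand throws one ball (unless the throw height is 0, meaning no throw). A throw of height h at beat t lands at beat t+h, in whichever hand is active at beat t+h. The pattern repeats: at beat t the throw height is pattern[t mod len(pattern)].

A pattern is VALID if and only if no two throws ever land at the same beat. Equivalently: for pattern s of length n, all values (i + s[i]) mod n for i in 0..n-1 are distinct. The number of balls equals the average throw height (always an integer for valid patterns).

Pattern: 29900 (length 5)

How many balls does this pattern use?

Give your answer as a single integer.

Answer: 4

Derivation:
Pattern = [2, 9, 9, 0, 0], length n = 5
  position 0: throw height = 2, running sum = 2
  position 1: throw height = 9, running sum = 11
  position 2: throw height = 9, running sum = 20
  position 3: throw height = 0, running sum = 20
  position 4: throw height = 0, running sum = 20
Total sum = 20; balls = sum / n = 20 / 5 = 4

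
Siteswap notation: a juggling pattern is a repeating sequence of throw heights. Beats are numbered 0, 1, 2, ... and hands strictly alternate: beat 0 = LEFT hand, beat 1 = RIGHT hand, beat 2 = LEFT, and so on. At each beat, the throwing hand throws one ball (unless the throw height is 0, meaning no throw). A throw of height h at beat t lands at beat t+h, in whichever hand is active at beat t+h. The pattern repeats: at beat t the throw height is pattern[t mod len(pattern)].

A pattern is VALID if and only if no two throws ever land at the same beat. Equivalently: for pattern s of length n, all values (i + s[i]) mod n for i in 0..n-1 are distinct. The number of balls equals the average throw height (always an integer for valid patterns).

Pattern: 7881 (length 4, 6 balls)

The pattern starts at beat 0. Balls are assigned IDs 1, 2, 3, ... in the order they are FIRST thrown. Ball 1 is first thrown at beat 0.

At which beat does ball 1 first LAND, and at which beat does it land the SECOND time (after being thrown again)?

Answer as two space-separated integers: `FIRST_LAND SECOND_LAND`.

Answer: 7 8

Derivation:
Beat 0 (L): throw ball1 h=7 -> lands@7:R; in-air after throw: [b1@7:R]
Beat 1 (R): throw ball2 h=8 -> lands@9:R; in-air after throw: [b1@7:R b2@9:R]
Beat 2 (L): throw ball3 h=8 -> lands@10:L; in-air after throw: [b1@7:R b2@9:R b3@10:L]
Beat 3 (R): throw ball4 h=1 -> lands@4:L; in-air after throw: [b4@4:L b1@7:R b2@9:R b3@10:L]
Beat 4 (L): throw ball4 h=7 -> lands@11:R; in-air after throw: [b1@7:R b2@9:R b3@10:L b4@11:R]
Beat 5 (R): throw ball5 h=8 -> lands@13:R; in-air after throw: [b1@7:R b2@9:R b3@10:L b4@11:R b5@13:R]
Beat 6 (L): throw ball6 h=8 -> lands@14:L; in-air after throw: [b1@7:R b2@9:R b3@10:L b4@11:R b5@13:R b6@14:L]
Beat 7 (R): throw ball1 h=1 -> lands@8:L; in-air after throw: [b1@8:L b2@9:R b3@10:L b4@11:R b5@13:R b6@14:L]
Beat 8 (L): throw ball1 h=7 -> lands@15:R; in-air after throw: [b2@9:R b3@10:L b4@11:R b5@13:R b6@14:L b1@15:R]
Ball 1: thrown@0 h=7 -> first land @7; rethrown@7 h=1 -> second land @8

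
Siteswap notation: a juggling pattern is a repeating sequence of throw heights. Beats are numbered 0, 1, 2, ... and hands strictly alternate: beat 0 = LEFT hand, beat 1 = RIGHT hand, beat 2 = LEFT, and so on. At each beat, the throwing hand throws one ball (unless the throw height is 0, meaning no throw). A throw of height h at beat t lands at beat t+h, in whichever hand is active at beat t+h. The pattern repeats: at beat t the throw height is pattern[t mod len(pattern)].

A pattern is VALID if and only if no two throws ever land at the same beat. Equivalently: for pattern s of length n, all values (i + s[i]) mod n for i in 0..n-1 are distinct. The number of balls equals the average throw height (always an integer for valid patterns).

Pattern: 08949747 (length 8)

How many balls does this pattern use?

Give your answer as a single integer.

Answer: 6

Derivation:
Pattern = [0, 8, 9, 4, 9, 7, 4, 7], length n = 8
  position 0: throw height = 0, running sum = 0
  position 1: throw height = 8, running sum = 8
  position 2: throw height = 9, running sum = 17
  position 3: throw height = 4, running sum = 21
  position 4: throw height = 9, running sum = 30
  position 5: throw height = 7, running sum = 37
  position 6: throw height = 4, running sum = 41
  position 7: throw height = 7, running sum = 48
Total sum = 48; balls = sum / n = 48 / 8 = 6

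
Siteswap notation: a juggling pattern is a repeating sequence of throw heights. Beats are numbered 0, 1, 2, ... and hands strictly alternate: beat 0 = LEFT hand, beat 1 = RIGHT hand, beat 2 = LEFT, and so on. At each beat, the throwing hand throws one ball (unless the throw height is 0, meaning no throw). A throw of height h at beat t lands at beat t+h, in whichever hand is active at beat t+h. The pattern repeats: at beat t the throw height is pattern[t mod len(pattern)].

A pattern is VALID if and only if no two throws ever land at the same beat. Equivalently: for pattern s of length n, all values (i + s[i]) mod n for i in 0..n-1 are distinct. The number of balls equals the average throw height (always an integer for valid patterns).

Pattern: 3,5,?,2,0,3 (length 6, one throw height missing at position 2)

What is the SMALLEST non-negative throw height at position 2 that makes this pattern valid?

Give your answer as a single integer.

Answer: 5

Derivation:
i=0: (0 + 3) mod 6 = 3
i=1: (1 + 5) mod 6 = 0
i=2: s[i]=? (unknown)
i=3: (3 + 2) mod 6 = 5
i=4: (4 + 0) mod 6 = 4
i=5: (5 + 3) mod 6 = 2
Known residues: [0, 2, 3, 4, 5]; need a permutation of 0..5, so missing residue r = 1
Need (2 + s) mod 6 = 1; smallest s = (1 - 2) mod 6 = 5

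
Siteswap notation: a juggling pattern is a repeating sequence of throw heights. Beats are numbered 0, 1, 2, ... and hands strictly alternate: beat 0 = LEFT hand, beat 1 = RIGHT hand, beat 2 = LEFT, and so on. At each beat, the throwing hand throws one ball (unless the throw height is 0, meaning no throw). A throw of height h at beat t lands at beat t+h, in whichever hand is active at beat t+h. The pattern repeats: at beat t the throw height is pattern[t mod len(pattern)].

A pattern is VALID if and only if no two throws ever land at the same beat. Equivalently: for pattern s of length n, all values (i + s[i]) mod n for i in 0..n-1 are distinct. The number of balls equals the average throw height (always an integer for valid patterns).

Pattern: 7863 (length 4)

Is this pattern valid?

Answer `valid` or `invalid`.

Answer: valid

Derivation:
i=0: (i + s[i]) mod n = (0 + 7) mod 4 = 3
i=1: (i + s[i]) mod n = (1 + 8) mod 4 = 1
i=2: (i + s[i]) mod n = (2 + 6) mod 4 = 0
i=3: (i + s[i]) mod n = (3 + 3) mod 4 = 2
Residues: [3, 1, 0, 2], distinct: True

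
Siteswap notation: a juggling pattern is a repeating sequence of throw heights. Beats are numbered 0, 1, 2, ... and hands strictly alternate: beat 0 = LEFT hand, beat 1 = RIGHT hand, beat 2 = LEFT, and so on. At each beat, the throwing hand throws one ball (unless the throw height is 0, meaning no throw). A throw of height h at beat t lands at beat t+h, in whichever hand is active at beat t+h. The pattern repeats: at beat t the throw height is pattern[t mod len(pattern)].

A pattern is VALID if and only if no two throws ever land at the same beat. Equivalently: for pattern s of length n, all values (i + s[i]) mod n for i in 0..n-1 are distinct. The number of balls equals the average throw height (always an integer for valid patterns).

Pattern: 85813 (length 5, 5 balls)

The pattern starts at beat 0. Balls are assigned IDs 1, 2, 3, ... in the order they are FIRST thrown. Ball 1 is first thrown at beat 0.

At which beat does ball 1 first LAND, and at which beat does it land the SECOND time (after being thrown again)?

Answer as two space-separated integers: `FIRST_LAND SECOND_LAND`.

Answer: 8 9

Derivation:
Beat 0 (L): throw ball1 h=8 -> lands@8:L; in-air after throw: [b1@8:L]
Beat 1 (R): throw ball2 h=5 -> lands@6:L; in-air after throw: [b2@6:L b1@8:L]
Beat 2 (L): throw ball3 h=8 -> lands@10:L; in-air after throw: [b2@6:L b1@8:L b3@10:L]
Beat 3 (R): throw ball4 h=1 -> lands@4:L; in-air after throw: [b4@4:L b2@6:L b1@8:L b3@10:L]
Beat 4 (L): throw ball4 h=3 -> lands@7:R; in-air after throw: [b2@6:L b4@7:R b1@8:L b3@10:L]
Beat 5 (R): throw ball5 h=8 -> lands@13:R; in-air after throw: [b2@6:L b4@7:R b1@8:L b3@10:L b5@13:R]
Beat 6 (L): throw ball2 h=5 -> lands@11:R; in-air after throw: [b4@7:R b1@8:L b3@10:L b2@11:R b5@13:R]
Beat 7 (R): throw ball4 h=8 -> lands@15:R; in-air after throw: [b1@8:L b3@10:L b2@11:R b5@13:R b4@15:R]
Beat 8 (L): throw ball1 h=1 -> lands@9:R; in-air after throw: [b1@9:R b3@10:L b2@11:R b5@13:R b4@15:R]
Beat 9 (R): throw ball1 h=3 -> lands@12:L; in-air after throw: [b3@10:L b2@11:R b1@12:L b5@13:R b4@15:R]
Ball 1: thrown@0 h=8 -> first land @8; rethrown@8 h=1 -> second land @9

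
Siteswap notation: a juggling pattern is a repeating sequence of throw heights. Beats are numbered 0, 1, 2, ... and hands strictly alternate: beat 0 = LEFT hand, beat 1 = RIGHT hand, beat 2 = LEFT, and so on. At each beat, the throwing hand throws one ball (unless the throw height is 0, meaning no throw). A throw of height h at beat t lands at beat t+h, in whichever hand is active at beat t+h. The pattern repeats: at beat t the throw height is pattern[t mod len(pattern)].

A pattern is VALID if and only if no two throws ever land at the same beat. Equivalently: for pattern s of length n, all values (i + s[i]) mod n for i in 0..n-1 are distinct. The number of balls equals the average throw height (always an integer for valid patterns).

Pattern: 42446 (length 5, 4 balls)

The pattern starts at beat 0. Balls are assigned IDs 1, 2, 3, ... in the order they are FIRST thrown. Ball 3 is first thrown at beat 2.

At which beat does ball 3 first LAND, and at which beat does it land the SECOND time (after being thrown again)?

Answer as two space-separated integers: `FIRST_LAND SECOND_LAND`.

Beat 0 (L): throw ball1 h=4 -> lands@4:L; in-air after throw: [b1@4:L]
Beat 1 (R): throw ball2 h=2 -> lands@3:R; in-air after throw: [b2@3:R b1@4:L]
Beat 2 (L): throw ball3 h=4 -> lands@6:L; in-air after throw: [b2@3:R b1@4:L b3@6:L]
Beat 3 (R): throw ball2 h=4 -> lands@7:R; in-air after throw: [b1@4:L b3@6:L b2@7:R]
Beat 4 (L): throw ball1 h=6 -> lands@10:L; in-air after throw: [b3@6:L b2@7:R b1@10:L]
Beat 5 (R): throw ball4 h=4 -> lands@9:R; in-air after throw: [b3@6:L b2@7:R b4@9:R b1@10:L]
Beat 6 (L): throw ball3 h=2 -> lands@8:L; in-air after throw: [b2@7:R b3@8:L b4@9:R b1@10:L]
Beat 7 (R): throw ball2 h=4 -> lands@11:R; in-air after throw: [b3@8:L b4@9:R b1@10:L b2@11:R]
Beat 8 (L): throw ball3 h=4 -> lands@12:L; in-air after throw: [b4@9:R b1@10:L b2@11:R b3@12:L]
Ball 3: thrown@2 h=4 -> first land @6; rethrown@6 h=2 -> second land @8

Answer: 6 8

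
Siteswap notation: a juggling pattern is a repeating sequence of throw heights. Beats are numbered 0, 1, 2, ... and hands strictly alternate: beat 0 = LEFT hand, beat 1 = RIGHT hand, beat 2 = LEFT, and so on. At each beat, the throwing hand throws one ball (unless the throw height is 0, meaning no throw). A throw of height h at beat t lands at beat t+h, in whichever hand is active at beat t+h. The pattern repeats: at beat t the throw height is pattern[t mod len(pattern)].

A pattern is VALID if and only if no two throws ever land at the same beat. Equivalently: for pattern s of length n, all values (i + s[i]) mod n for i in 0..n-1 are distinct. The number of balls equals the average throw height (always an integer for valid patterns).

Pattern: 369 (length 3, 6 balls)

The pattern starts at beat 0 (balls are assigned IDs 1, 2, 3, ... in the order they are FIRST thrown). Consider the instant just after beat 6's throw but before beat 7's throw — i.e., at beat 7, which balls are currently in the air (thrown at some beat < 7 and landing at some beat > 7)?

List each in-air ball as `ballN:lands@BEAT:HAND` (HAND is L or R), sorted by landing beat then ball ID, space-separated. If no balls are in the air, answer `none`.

Answer: ball1:lands@9:R ball4:lands@10:L ball3:lands@11:R ball5:lands@14:L

Derivation:
Beat 0 (L): throw ball1 h=3 -> lands@3:R; in-air after throw: [b1@3:R]
Beat 1 (R): throw ball2 h=6 -> lands@7:R; in-air after throw: [b1@3:R b2@7:R]
Beat 2 (L): throw ball3 h=9 -> lands@11:R; in-air after throw: [b1@3:R b2@7:R b3@11:R]
Beat 3 (R): throw ball1 h=3 -> lands@6:L; in-air after throw: [b1@6:L b2@7:R b3@11:R]
Beat 4 (L): throw ball4 h=6 -> lands@10:L; in-air after throw: [b1@6:L b2@7:R b4@10:L b3@11:R]
Beat 5 (R): throw ball5 h=9 -> lands@14:L; in-air after throw: [b1@6:L b2@7:R b4@10:L b3@11:R b5@14:L]
Beat 6 (L): throw ball1 h=3 -> lands@9:R; in-air after throw: [b2@7:R b1@9:R b4@10:L b3@11:R b5@14:L]
Beat 7 (R): throw ball2 h=6 -> lands@13:R; in-air after throw: [b1@9:R b4@10:L b3@11:R b2@13:R b5@14:L]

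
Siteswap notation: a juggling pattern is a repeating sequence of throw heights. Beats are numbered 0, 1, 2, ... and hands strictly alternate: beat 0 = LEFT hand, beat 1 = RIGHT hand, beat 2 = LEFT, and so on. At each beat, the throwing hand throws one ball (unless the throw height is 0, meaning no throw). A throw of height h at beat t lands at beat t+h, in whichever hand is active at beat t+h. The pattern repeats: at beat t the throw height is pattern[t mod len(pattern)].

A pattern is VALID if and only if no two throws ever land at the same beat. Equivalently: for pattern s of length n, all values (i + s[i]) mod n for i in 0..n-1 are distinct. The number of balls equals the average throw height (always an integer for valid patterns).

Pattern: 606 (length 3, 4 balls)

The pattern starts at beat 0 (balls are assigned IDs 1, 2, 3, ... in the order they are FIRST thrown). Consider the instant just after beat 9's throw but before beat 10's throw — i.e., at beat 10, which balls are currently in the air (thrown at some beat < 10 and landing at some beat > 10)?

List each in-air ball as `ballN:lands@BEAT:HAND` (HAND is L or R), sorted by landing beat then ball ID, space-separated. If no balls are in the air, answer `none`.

Beat 0 (L): throw ball1 h=6 -> lands@6:L; in-air after throw: [b1@6:L]
Beat 2 (L): throw ball2 h=6 -> lands@8:L; in-air after throw: [b1@6:L b2@8:L]
Beat 3 (R): throw ball3 h=6 -> lands@9:R; in-air after throw: [b1@6:L b2@8:L b3@9:R]
Beat 5 (R): throw ball4 h=6 -> lands@11:R; in-air after throw: [b1@6:L b2@8:L b3@9:R b4@11:R]
Beat 6 (L): throw ball1 h=6 -> lands@12:L; in-air after throw: [b2@8:L b3@9:R b4@11:R b1@12:L]
Beat 8 (L): throw ball2 h=6 -> lands@14:L; in-air after throw: [b3@9:R b4@11:R b1@12:L b2@14:L]
Beat 9 (R): throw ball3 h=6 -> lands@15:R; in-air after throw: [b4@11:R b1@12:L b2@14:L b3@15:R]

Answer: ball4:lands@11:R ball1:lands@12:L ball2:lands@14:L ball3:lands@15:R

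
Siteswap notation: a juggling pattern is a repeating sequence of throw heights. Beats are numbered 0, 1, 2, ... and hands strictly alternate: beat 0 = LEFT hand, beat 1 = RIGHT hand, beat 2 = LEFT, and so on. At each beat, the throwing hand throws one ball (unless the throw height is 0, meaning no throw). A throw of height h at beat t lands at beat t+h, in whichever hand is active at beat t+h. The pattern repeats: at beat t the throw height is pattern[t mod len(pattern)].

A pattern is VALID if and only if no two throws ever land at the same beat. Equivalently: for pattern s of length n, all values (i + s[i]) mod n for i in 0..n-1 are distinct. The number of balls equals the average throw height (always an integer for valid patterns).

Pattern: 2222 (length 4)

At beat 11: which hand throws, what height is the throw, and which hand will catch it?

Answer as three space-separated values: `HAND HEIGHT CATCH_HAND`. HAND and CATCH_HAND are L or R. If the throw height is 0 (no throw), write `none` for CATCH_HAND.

Beat 11: 11 mod 2 = 1, so hand = R
Throw height = pattern[11 mod 4] = pattern[3] = 2
Lands at beat 11+2=13, 13 mod 2 = 1, so catch hand = R

Answer: R 2 R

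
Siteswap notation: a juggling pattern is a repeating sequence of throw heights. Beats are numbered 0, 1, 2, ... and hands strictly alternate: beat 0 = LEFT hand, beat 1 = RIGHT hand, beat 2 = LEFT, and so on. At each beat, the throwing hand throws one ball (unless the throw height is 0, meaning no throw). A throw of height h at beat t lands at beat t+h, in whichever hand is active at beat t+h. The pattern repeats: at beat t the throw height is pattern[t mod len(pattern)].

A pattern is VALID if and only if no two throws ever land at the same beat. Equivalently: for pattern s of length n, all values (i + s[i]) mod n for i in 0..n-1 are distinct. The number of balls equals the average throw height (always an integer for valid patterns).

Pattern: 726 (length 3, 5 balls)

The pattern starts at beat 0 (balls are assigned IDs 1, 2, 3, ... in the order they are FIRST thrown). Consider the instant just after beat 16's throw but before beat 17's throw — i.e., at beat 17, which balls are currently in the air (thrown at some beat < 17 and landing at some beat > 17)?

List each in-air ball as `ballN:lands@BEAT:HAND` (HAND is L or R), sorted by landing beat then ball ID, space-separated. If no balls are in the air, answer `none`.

Beat 0 (L): throw ball1 h=7 -> lands@7:R; in-air after throw: [b1@7:R]
Beat 1 (R): throw ball2 h=2 -> lands@3:R; in-air after throw: [b2@3:R b1@7:R]
Beat 2 (L): throw ball3 h=6 -> lands@8:L; in-air after throw: [b2@3:R b1@7:R b3@8:L]
Beat 3 (R): throw ball2 h=7 -> lands@10:L; in-air after throw: [b1@7:R b3@8:L b2@10:L]
Beat 4 (L): throw ball4 h=2 -> lands@6:L; in-air after throw: [b4@6:L b1@7:R b3@8:L b2@10:L]
Beat 5 (R): throw ball5 h=6 -> lands@11:R; in-air after throw: [b4@6:L b1@7:R b3@8:L b2@10:L b5@11:R]
Beat 6 (L): throw ball4 h=7 -> lands@13:R; in-air after throw: [b1@7:R b3@8:L b2@10:L b5@11:R b4@13:R]
Beat 7 (R): throw ball1 h=2 -> lands@9:R; in-air after throw: [b3@8:L b1@9:R b2@10:L b5@11:R b4@13:R]
Beat 8 (L): throw ball3 h=6 -> lands@14:L; in-air after throw: [b1@9:R b2@10:L b5@11:R b4@13:R b3@14:L]
Beat 9 (R): throw ball1 h=7 -> lands@16:L; in-air after throw: [b2@10:L b5@11:R b4@13:R b3@14:L b1@16:L]
Beat 10 (L): throw ball2 h=2 -> lands@12:L; in-air after throw: [b5@11:R b2@12:L b4@13:R b3@14:L b1@16:L]
Beat 11 (R): throw ball5 h=6 -> lands@17:R; in-air after throw: [b2@12:L b4@13:R b3@14:L b1@16:L b5@17:R]
Beat 12 (L): throw ball2 h=7 -> lands@19:R; in-air after throw: [b4@13:R b3@14:L b1@16:L b5@17:R b2@19:R]
Beat 13 (R): throw ball4 h=2 -> lands@15:R; in-air after throw: [b3@14:L b4@15:R b1@16:L b5@17:R b2@19:R]
Beat 14 (L): throw ball3 h=6 -> lands@20:L; in-air after throw: [b4@15:R b1@16:L b5@17:R b2@19:R b3@20:L]
Beat 15 (R): throw ball4 h=7 -> lands@22:L; in-air after throw: [b1@16:L b5@17:R b2@19:R b3@20:L b4@22:L]
Beat 16 (L): throw ball1 h=2 -> lands@18:L; in-air after throw: [b5@17:R b1@18:L b2@19:R b3@20:L b4@22:L]
Beat 17 (R): throw ball5 h=6 -> lands@23:R; in-air after throw: [b1@18:L b2@19:R b3@20:L b4@22:L b5@23:R]

Answer: ball1:lands@18:L ball2:lands@19:R ball3:lands@20:L ball4:lands@22:L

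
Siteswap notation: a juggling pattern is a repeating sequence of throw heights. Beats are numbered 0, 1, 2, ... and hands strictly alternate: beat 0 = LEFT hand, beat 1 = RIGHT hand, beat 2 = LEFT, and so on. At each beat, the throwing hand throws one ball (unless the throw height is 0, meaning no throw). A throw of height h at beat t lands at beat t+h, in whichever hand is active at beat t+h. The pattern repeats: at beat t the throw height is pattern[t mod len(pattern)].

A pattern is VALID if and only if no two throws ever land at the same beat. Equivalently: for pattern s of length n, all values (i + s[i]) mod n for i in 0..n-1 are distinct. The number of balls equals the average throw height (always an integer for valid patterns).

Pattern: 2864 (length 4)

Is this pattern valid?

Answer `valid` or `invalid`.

Answer: valid

Derivation:
i=0: (i + s[i]) mod n = (0 + 2) mod 4 = 2
i=1: (i + s[i]) mod n = (1 + 8) mod 4 = 1
i=2: (i + s[i]) mod n = (2 + 6) mod 4 = 0
i=3: (i + s[i]) mod n = (3 + 4) mod 4 = 3
Residues: [2, 1, 0, 3], distinct: True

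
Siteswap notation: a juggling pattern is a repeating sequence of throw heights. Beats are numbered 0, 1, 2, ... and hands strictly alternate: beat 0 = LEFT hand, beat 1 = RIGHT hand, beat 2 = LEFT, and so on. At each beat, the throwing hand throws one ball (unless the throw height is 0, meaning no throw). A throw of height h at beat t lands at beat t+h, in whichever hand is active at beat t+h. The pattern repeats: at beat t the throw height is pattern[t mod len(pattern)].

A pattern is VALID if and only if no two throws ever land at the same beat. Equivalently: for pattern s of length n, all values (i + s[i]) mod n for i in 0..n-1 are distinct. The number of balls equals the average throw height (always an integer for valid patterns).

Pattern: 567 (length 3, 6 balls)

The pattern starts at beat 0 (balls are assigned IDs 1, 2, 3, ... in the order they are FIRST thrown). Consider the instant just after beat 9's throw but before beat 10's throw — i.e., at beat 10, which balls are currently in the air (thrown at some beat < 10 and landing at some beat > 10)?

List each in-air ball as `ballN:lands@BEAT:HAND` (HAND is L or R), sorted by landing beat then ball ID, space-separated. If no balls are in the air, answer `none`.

Beat 0 (L): throw ball1 h=5 -> lands@5:R; in-air after throw: [b1@5:R]
Beat 1 (R): throw ball2 h=6 -> lands@7:R; in-air after throw: [b1@5:R b2@7:R]
Beat 2 (L): throw ball3 h=7 -> lands@9:R; in-air after throw: [b1@5:R b2@7:R b3@9:R]
Beat 3 (R): throw ball4 h=5 -> lands@8:L; in-air after throw: [b1@5:R b2@7:R b4@8:L b3@9:R]
Beat 4 (L): throw ball5 h=6 -> lands@10:L; in-air after throw: [b1@5:R b2@7:R b4@8:L b3@9:R b5@10:L]
Beat 5 (R): throw ball1 h=7 -> lands@12:L; in-air after throw: [b2@7:R b4@8:L b3@9:R b5@10:L b1@12:L]
Beat 6 (L): throw ball6 h=5 -> lands@11:R; in-air after throw: [b2@7:R b4@8:L b3@9:R b5@10:L b6@11:R b1@12:L]
Beat 7 (R): throw ball2 h=6 -> lands@13:R; in-air after throw: [b4@8:L b3@9:R b5@10:L b6@11:R b1@12:L b2@13:R]
Beat 8 (L): throw ball4 h=7 -> lands@15:R; in-air after throw: [b3@9:R b5@10:L b6@11:R b1@12:L b2@13:R b4@15:R]
Beat 9 (R): throw ball3 h=5 -> lands@14:L; in-air after throw: [b5@10:L b6@11:R b1@12:L b2@13:R b3@14:L b4@15:R]
Beat 10 (L): throw ball5 h=6 -> lands@16:L; in-air after throw: [b6@11:R b1@12:L b2@13:R b3@14:L b4@15:R b5@16:L]

Answer: ball6:lands@11:R ball1:lands@12:L ball2:lands@13:R ball3:lands@14:L ball4:lands@15:R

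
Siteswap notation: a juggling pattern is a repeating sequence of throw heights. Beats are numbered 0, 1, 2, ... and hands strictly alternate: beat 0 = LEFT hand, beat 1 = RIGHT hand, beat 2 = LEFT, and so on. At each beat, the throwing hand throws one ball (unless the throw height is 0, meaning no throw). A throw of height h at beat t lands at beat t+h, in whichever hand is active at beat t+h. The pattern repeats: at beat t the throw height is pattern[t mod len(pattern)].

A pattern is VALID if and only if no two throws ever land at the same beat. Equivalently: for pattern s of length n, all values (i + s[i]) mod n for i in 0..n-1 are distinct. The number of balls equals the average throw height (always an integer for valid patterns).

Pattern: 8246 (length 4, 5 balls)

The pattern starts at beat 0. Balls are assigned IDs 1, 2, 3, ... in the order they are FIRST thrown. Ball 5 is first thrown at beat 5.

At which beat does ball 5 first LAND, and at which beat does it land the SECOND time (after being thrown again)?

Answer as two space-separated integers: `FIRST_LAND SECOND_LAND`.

Answer: 7 13

Derivation:
Beat 0 (L): throw ball1 h=8 -> lands@8:L; in-air after throw: [b1@8:L]
Beat 1 (R): throw ball2 h=2 -> lands@3:R; in-air after throw: [b2@3:R b1@8:L]
Beat 2 (L): throw ball3 h=4 -> lands@6:L; in-air after throw: [b2@3:R b3@6:L b1@8:L]
Beat 3 (R): throw ball2 h=6 -> lands@9:R; in-air after throw: [b3@6:L b1@8:L b2@9:R]
Beat 4 (L): throw ball4 h=8 -> lands@12:L; in-air after throw: [b3@6:L b1@8:L b2@9:R b4@12:L]
Beat 5 (R): throw ball5 h=2 -> lands@7:R; in-air after throw: [b3@6:L b5@7:R b1@8:L b2@9:R b4@12:L]
Beat 6 (L): throw ball3 h=4 -> lands@10:L; in-air after throw: [b5@7:R b1@8:L b2@9:R b3@10:L b4@12:L]
Beat 7 (R): throw ball5 h=6 -> lands@13:R; in-air after throw: [b1@8:L b2@9:R b3@10:L b4@12:L b5@13:R]
Beat 8 (L): throw ball1 h=8 -> lands@16:L; in-air after throw: [b2@9:R b3@10:L b4@12:L b5@13:R b1@16:L]
Beat 9 (R): throw ball2 h=2 -> lands@11:R; in-air after throw: [b3@10:L b2@11:R b4@12:L b5@13:R b1@16:L]
Beat 10 (L): throw ball3 h=4 -> lands@14:L; in-air after throw: [b2@11:R b4@12:L b5@13:R b3@14:L b1@16:L]
Beat 11 (R): throw ball2 h=6 -> lands@17:R; in-air after throw: [b4@12:L b5@13:R b3@14:L b1@16:L b2@17:R]
Beat 12 (L): throw ball4 h=8 -> lands@20:L; in-air after throw: [b5@13:R b3@14:L b1@16:L b2@17:R b4@20:L]
Beat 13 (R): throw ball5 h=2 -> lands@15:R; in-air after throw: [b3@14:L b5@15:R b1@16:L b2@17:R b4@20:L]
Ball 5: thrown@5 h=2 -> first land @7; rethrown@7 h=6 -> second land @13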